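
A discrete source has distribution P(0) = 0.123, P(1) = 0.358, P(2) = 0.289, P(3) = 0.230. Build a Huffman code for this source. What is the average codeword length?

1.995 bits/symbol

Repeatedly combine the two least-probable nodes; the expected code length is the sum of the merged weights.
merge 123/1000 + 23/100 → 353/1000
merge 289/1000 + 353/1000 → 321/500
merge 179/500 + 321/500 → 1
L = 353/1000 + 321/500 + 1 = 399/200 = 1.995 bits/symbol.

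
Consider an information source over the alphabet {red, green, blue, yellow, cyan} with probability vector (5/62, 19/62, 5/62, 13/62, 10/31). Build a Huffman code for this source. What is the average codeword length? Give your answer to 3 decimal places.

Repeatedly combine the two least-probable nodes; the expected code length is the sum of the merged weights.
merge 5/62 + 5/62 → 5/31
merge 5/31 + 13/62 → 23/62
merge 19/62 + 10/31 → 39/62
merge 23/62 + 39/62 → 1
L = 5/31 + 23/62 + 39/62 + 1 = 67/31 ≈ 2.161 bits/symbol.

2.161 bits/symbol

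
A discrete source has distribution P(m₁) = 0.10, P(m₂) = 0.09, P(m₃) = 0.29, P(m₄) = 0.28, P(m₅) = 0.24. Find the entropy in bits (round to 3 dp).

2.171 bits

H = −Σ pᵢ log₂ pᵢ.
−0.10·log₂(0.10) = 0.3322
−0.09·log₂(0.09) = 0.3127
−0.29·log₂(0.29) = 0.5179
−0.28·log₂(0.28) = 0.5142
−0.24·log₂(0.24) = 0.4941
Sum ≈ 2.1711 → 2.171 bits.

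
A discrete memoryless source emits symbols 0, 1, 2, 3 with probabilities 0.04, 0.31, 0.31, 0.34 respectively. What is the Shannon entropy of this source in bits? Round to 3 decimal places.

H = −Σ pᵢ log₂ pᵢ.
−0.04·log₂(0.04) = 0.1858
−0.31·log₂(0.31) = 0.5238
−0.31·log₂(0.31) = 0.5238
−0.34·log₂(0.34) = 0.5292
Sum ≈ 1.7625 → 1.763 bits.

1.763 bits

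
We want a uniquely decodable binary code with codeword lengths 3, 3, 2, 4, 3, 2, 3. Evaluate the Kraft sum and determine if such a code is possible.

With common denominator 2^4 = 16: Σ 2^(−ℓᵢ) = 2/16 + 2/16 + 4/16 + 1/16 + 2/16 + 4/16 + 2/16 = 17/16 = 1.0625.
Kraft's inequality requires Σ ≤ 1; here Σ = 1.0625 > 1, so no such prefix code exists.

1.0625; no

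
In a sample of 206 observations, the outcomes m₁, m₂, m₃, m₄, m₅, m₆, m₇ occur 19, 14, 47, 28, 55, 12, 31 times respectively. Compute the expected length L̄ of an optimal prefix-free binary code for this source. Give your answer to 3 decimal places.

Probabilities are the counts divided by 206.
Repeatedly combine the two least-probable nodes; the expected code length is the sum of the merged weights.
merge 6/103 + 7/103 → 13/103
merge 19/206 + 13/103 → 45/206
merge 14/103 + 31/206 → 59/206
merge 45/206 + 47/206 → 46/103
merge 55/206 + 59/206 → 57/103
merge 46/103 + 57/103 → 1
L = 13/103 + 45/206 + 59/206 + 46/103 + 57/103 + 1 = 271/103 ≈ 2.631 bits/symbol.

2.631 bits/symbol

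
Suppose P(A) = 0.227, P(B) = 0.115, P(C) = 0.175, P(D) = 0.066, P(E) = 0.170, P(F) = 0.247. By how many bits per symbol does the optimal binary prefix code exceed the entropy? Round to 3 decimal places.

0.050 bits

Entropy H = −Σ p log₂ p ≈ 2.4762 bits.
Huffman merges: 33/500+23/200→181/1000; 17/100+7/40→69/200; 181/1000+227/1000→51/125; 247/1000+69/200→74/125; 51/125+74/125→1. L = 1263/500 ≈ 2.5260.
L − H = 2.5260 − 2.4762 = 0.050 bits.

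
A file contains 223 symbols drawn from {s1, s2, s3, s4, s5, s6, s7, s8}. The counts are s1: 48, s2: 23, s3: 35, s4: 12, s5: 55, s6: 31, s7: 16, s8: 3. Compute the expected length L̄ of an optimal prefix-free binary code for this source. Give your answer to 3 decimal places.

Probabilities are the counts divided by 223.
Repeatedly combine the two least-probable nodes; the expected code length is the sum of the merged weights.
merge 3/223 + 12/223 → 15/223
merge 15/223 + 16/223 → 31/223
merge 23/223 + 31/223 → 54/223
merge 31/223 + 35/223 → 66/223
merge 48/223 + 54/223 → 102/223
merge 55/223 + 66/223 → 121/223
merge 102/223 + 121/223 → 1
L = 15/223 + 31/223 + 54/223 + 66/223 + 102/223 + 121/223 + 1 = 612/223 ≈ 2.744 bits/symbol.

2.744 bits/symbol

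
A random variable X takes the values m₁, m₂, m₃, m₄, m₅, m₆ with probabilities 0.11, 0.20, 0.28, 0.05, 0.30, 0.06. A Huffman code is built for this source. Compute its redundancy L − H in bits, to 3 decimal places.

Entropy H = −Σ p log₂ p ≈ 2.3096 bits.
Huffman merges: 1/20+3/50→11/100; 11/100+11/100→11/50; 1/5+11/50→21/50; 7/25+3/10→29/50; 21/50+29/50→1. L = 233/100 ≈ 2.3300.
L − H = 2.3300 − 2.3096 = 0.020 bits.

0.020 bits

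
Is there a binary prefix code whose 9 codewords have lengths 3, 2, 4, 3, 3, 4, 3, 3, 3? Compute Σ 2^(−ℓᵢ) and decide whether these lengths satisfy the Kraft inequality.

1.125; no

With common denominator 2^4 = 16: Σ 2^(−ℓᵢ) = 2/16 + 4/16 + 1/16 + 2/16 + 2/16 + 1/16 + 2/16 + 2/16 + 2/16 = 18/16 = 1.125.
Kraft's inequality requires Σ ≤ 1; here Σ = 1.125 > 1, so no such prefix code exists.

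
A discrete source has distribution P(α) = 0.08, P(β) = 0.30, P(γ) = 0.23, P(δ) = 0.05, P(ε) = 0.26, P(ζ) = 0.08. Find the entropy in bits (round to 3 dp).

H = −Σ pᵢ log₂ pᵢ.
−0.08·log₂(0.08) = 0.2915
−0.30·log₂(0.30) = 0.5211
−0.23·log₂(0.23) = 0.4877
−0.05·log₂(0.05) = 0.2161
−0.26·log₂(0.26) = 0.5053
−0.08·log₂(0.08) = 0.2915
Sum ≈ 2.3132 → 2.313 bits.

2.313 bits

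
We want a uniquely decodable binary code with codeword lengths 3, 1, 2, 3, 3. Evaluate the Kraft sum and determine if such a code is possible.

With common denominator 2^3 = 8: Σ 2^(−ℓᵢ) = 1/8 + 4/8 + 2/8 + 1/8 + 1/8 = 9/8 = 1.125.
Kraft's inequality requires Σ ≤ 1; here Σ = 1.125 > 1, so no such prefix code exists.

1.125; no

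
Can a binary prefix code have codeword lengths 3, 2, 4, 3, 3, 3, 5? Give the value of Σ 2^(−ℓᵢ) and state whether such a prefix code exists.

0.84375; yes

With common denominator 2^5 = 32: Σ 2^(−ℓᵢ) = 4/32 + 8/32 + 2/32 + 4/32 + 4/32 + 4/32 + 1/32 = 27/32 = 0.84375.
Kraft's inequality requires Σ ≤ 1; here Σ = 0.84375 ≤ 1, so such a prefix code exists.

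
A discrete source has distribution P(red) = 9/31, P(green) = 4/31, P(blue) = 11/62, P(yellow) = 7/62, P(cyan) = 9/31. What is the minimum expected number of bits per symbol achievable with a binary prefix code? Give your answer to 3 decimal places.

2.242 bits/symbol

Repeatedly combine the two least-probable nodes; the expected code length is the sum of the merged weights.
merge 7/62 + 4/31 → 15/62
merge 11/62 + 15/62 → 13/31
merge 9/31 + 9/31 → 18/31
merge 13/31 + 18/31 → 1
L = 15/62 + 13/31 + 18/31 + 1 = 139/62 ≈ 2.242 bits/symbol.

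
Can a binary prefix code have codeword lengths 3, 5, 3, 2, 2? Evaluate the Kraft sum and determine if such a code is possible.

With common denominator 2^5 = 32: Σ 2^(−ℓᵢ) = 4/32 + 1/32 + 4/32 + 8/32 + 8/32 = 25/32 = 0.78125.
Kraft's inequality requires Σ ≤ 1; here Σ = 0.78125 ≤ 1, so such a prefix code exists.

0.78125; yes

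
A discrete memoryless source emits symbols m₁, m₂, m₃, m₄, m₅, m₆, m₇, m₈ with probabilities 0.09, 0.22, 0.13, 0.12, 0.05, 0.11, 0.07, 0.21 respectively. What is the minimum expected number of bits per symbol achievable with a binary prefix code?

Repeatedly combine the two least-probable nodes; the expected code length is the sum of the merged weights.
merge 1/20 + 7/100 → 3/25
merge 9/100 + 11/100 → 1/5
merge 3/25 + 3/25 → 6/25
merge 13/100 + 1/5 → 33/100
merge 21/100 + 11/50 → 43/100
merge 6/25 + 33/100 → 57/100
merge 43/100 + 57/100 → 1
L = 3/25 + 1/5 + 6/25 + 33/100 + 43/100 + 57/100 + 1 = 289/100 = 2.89 bits/symbol.

2.89 bits/symbol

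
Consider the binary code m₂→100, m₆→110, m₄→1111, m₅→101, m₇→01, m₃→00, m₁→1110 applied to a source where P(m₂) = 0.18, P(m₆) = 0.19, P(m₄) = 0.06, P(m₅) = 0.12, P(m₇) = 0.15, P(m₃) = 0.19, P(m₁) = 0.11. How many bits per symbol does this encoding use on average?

L̄ = Σ pᵢ·ℓᵢ = 0.18·3 + 0.19·3 + 0.06·4 + 0.12·3 + 0.15·2 + 0.19·2 + 0.11·4 = 2.83 bits/symbol.

2.83 bits/symbol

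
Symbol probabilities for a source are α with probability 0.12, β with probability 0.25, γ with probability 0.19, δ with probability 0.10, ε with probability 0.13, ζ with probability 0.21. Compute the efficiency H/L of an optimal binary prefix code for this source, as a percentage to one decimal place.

Entropy H = −Σ p log₂ p ≈ 2.5100 bits.
Huffman merges: 1/10+3/25→11/50; 13/100+19/100→8/25; 21/100+11/50→43/100; 1/4+8/25→57/100; 43/100+57/100→1. L = 127/50 ≈ 2.5400.
Efficiency = H/L = 2.5100/2.5400 = 98.8%.

98.8%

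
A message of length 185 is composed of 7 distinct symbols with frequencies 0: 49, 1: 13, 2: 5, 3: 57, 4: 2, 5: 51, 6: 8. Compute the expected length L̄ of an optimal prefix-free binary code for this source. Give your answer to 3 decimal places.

Probabilities are the counts divided by 185.
Repeatedly combine the two least-probable nodes; the expected code length is the sum of the merged weights.
merge 2/185 + 1/37 → 7/185
merge 7/185 + 8/185 → 3/37
merge 13/185 + 3/37 → 28/185
merge 28/185 + 49/185 → 77/185
merge 51/185 + 57/185 → 108/185
merge 77/185 + 108/185 → 1
L = 7/185 + 3/37 + 28/185 + 77/185 + 108/185 + 1 = 84/37 ≈ 2.270 bits/symbol.

2.270 bits/symbol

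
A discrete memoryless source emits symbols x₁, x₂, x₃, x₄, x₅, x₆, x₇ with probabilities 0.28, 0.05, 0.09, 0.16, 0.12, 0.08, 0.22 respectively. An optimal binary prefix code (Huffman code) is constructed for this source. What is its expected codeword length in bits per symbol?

Repeatedly combine the two least-probable nodes; the expected code length is the sum of the merged weights.
merge 1/20 + 2/25 → 13/100
merge 9/100 + 3/25 → 21/100
merge 13/100 + 4/25 → 29/100
merge 21/100 + 11/50 → 43/100
merge 7/25 + 29/100 → 57/100
merge 43/100 + 57/100 → 1
L = 13/100 + 21/100 + 29/100 + 43/100 + 57/100 + 1 = 263/100 = 2.63 bits/symbol.

2.63 bits/symbol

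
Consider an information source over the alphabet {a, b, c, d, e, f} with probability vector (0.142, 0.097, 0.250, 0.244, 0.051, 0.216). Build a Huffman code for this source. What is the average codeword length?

2.438 bits/symbol

Repeatedly combine the two least-probable nodes; the expected code length is the sum of the merged weights.
merge 51/1000 + 97/1000 → 37/250
merge 71/500 + 37/250 → 29/100
merge 27/125 + 61/250 → 23/50
merge 1/4 + 29/100 → 27/50
merge 23/50 + 27/50 → 1
L = 37/250 + 29/100 + 23/50 + 27/50 + 1 = 1219/500 = 2.438 bits/symbol.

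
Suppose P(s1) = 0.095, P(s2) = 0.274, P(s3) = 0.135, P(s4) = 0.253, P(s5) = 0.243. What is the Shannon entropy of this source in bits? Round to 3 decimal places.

2.222 bits

H = −Σ pᵢ log₂ pᵢ.
−0.095·log₂(0.095) = 0.3226
−0.274·log₂(0.274) = 0.5118
−0.135·log₂(0.135) = 0.3900
−0.253·log₂(0.253) = 0.5016
−0.243·log₂(0.243) = 0.4960
Sum ≈ 2.2220 → 2.222 bits.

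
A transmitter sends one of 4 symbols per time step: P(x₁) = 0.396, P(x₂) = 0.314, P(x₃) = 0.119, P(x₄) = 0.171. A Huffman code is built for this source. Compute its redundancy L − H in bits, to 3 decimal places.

0.039 bits

Entropy H = −Σ p log₂ p ≈ 1.8551 bits.
Huffman merges: 119/1000+171/1000→29/100; 29/100+157/500→151/250; 99/250+151/250→1. L = 947/500 ≈ 1.8940.
L − H = 1.8940 − 1.8551 = 0.039 bits.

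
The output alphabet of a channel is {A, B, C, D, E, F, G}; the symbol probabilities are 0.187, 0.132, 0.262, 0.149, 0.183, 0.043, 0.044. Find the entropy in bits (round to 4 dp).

2.5953 bits

H = −Σ pᵢ log₂ pᵢ.
−0.187·log₂(0.187) = 0.4523
−0.132·log₂(0.132) = 0.3856
−0.262·log₂(0.262) = 0.5063
−0.149·log₂(0.149) = 0.4092
−0.183·log₂(0.183) = 0.4484
−0.043·log₂(0.043) = 0.1952
−0.044·log₂(0.044) = 0.1983
Sum ≈ 2.5953 → 2.5953 bits.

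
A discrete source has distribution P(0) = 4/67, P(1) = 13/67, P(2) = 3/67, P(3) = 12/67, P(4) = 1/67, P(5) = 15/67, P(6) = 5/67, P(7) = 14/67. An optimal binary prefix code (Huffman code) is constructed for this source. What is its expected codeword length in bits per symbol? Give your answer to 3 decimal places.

Repeatedly combine the two least-probable nodes; the expected code length is the sum of the merged weights.
merge 1/67 + 3/67 → 4/67
merge 4/67 + 4/67 → 8/67
merge 5/67 + 8/67 → 13/67
merge 12/67 + 13/67 → 25/67
merge 13/67 + 14/67 → 27/67
merge 15/67 + 25/67 → 40/67
merge 27/67 + 40/67 → 1
L = 4/67 + 8/67 + 13/67 + 25/67 + 27/67 + 40/67 + 1 = 184/67 ≈ 2.746 bits/symbol.

2.746 bits/symbol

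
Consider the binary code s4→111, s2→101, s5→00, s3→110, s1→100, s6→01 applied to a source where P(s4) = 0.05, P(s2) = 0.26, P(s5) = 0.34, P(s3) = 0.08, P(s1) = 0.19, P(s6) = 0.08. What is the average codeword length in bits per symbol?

2.58 bits/symbol

L̄ = Σ pᵢ·ℓᵢ = 0.05·3 + 0.26·3 + 0.34·2 + 0.08·3 + 0.19·3 + 0.08·2 = 2.58 bits/symbol.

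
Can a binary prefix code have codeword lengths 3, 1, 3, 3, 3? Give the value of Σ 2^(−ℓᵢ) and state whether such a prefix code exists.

With common denominator 2^3 = 8: Σ 2^(−ℓᵢ) = 1/8 + 4/8 + 1/8 + 1/8 + 1/8 = 8/8 = 1.
Kraft's inequality requires Σ ≤ 1; here Σ = 1 ≤ 1, so such a prefix code exists.

1; yes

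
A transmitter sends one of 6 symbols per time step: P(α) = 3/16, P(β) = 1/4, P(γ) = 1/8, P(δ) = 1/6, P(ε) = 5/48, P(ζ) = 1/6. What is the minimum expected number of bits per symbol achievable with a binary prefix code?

2.5625 bits/symbol

Repeatedly combine the two least-probable nodes; the expected code length is the sum of the merged weights.
merge 5/48 + 1/8 → 11/48
merge 1/6 + 1/6 → 1/3
merge 3/16 + 11/48 → 5/12
merge 1/4 + 1/3 → 7/12
merge 5/12 + 7/12 → 1
L = 11/48 + 1/3 + 5/12 + 7/12 + 1 = 41/16 = 2.5625 bits/symbol.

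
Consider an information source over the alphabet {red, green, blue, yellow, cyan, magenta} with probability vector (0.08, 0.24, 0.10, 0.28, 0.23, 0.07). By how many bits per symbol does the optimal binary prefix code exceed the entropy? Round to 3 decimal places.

Entropy H = −Σ p log₂ p ≈ 2.3883 bits.
Huffman merges: 7/100+2/25→3/20; 1/10+3/20→1/4; 23/100+6/25→47/100; 1/4+7/25→53/100; 47/100+53/100→1. L = 12/5 ≈ 2.4000.
L − H = 2.4000 − 2.3883 = 0.012 bits.

0.012 bits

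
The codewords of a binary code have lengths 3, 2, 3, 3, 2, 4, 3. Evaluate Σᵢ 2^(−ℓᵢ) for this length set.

With common denominator 2^4 = 16: Σ 2^(−ℓᵢ) = 2/16 + 4/16 + 2/16 + 2/16 + 4/16 + 1/16 + 2/16 = 17/16 = 1.0625.

1.0625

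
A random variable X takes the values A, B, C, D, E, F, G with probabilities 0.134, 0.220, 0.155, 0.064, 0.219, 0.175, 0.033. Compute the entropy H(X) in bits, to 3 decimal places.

H = −Σ pᵢ log₂ pᵢ.
−0.134·log₂(0.134) = 0.3886
−0.220·log₂(0.220) = 0.4806
−0.155·log₂(0.155) = 0.4169
−0.064·log₂(0.064) = 0.2538
−0.219·log₂(0.219) = 0.4798
−0.175·log₂(0.175) = 0.4401
−0.033·log₂(0.033) = 0.1624
Sum ≈ 2.6221 → 2.622 bits.

2.622 bits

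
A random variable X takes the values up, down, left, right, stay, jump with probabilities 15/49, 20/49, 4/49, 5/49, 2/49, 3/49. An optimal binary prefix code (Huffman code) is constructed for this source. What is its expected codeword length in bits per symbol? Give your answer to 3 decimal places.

2.163 bits/symbol

Repeatedly combine the two least-probable nodes; the expected code length is the sum of the merged weights.
merge 2/49 + 3/49 → 5/49
merge 4/49 + 5/49 → 9/49
merge 5/49 + 9/49 → 2/7
merge 2/7 + 15/49 → 29/49
merge 20/49 + 29/49 → 1
L = 5/49 + 9/49 + 2/7 + 29/49 + 1 = 106/49 ≈ 2.163 bits/symbol.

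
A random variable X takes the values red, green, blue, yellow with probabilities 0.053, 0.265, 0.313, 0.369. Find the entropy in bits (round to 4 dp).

H = −Σ pᵢ log₂ pᵢ.
−0.053·log₂(0.053) = 0.2246
−0.265·log₂(0.265) = 0.5077
−0.313·log₂(0.313) = 0.5245
−0.369·log₂(0.369) = 0.5307
Sum ≈ 1.7876 → 1.7876 bits.

1.7876 bits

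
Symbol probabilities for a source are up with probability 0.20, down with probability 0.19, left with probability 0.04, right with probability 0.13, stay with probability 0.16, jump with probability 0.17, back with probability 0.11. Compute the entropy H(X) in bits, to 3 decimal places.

2.696 bits

H = −Σ pᵢ log₂ pᵢ.
−0.20·log₂(0.20) = 0.4644
−0.19·log₂(0.19) = 0.4552
−0.04·log₂(0.04) = 0.1858
−0.13·log₂(0.13) = 0.3826
−0.16·log₂(0.16) = 0.4230
−0.17·log₂(0.17) = 0.4346
−0.11·log₂(0.11) = 0.3503
Sum ≈ 2.6959 → 2.696 bits.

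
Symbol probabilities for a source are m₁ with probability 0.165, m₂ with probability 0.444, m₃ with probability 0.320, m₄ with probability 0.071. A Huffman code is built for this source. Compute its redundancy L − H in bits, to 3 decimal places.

0.046 bits

Entropy H = −Σ p log₂ p ≈ 1.7460 bits.
Huffman merges: 71/1000+33/200→59/250; 59/250+8/25→139/250; 111/250+139/250→1. L = 224/125 ≈ 1.7920.
L − H = 1.7920 − 1.7460 = 0.046 bits.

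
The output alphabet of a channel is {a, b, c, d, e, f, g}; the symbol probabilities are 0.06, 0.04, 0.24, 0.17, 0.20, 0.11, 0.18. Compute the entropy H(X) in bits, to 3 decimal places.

2.618 bits

H = −Σ pᵢ log₂ pᵢ.
−0.06·log₂(0.06) = 0.2435
−0.04·log₂(0.04) = 0.1858
−0.24·log₂(0.24) = 0.4941
−0.17·log₂(0.17) = 0.4346
−0.20·log₂(0.20) = 0.4644
−0.11·log₂(0.11) = 0.3503
−0.18·log₂(0.18) = 0.4453
Sum ≈ 2.6180 → 2.618 bits.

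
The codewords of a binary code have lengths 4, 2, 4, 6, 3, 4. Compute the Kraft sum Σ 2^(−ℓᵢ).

0.578125

With common denominator 2^6 = 64: Σ 2^(−ℓᵢ) = 4/64 + 16/64 + 4/64 + 1/64 + 8/64 + 4/64 = 37/64 = 0.578125.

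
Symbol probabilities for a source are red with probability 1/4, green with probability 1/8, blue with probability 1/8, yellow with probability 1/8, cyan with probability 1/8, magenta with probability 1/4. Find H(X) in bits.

2.5 bits

Each probability is a power of 1/2, so log₂(1/p) is an integer.
H = Σ p·log₂(1/p) = 1/4·2 + 1/8·3 + 1/8·3 + 1/8·3 + 1/8·3 + 1/4·2 = 2.5 bits.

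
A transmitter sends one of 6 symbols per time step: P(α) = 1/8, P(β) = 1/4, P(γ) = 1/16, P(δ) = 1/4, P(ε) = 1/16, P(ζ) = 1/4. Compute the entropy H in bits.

2.375 bits

Each probability is a power of 1/2, so log₂(1/p) is an integer.
H = Σ p·log₂(1/p) = 1/8·3 + 1/4·2 + 1/16·4 + 1/4·2 + 1/16·4 + 1/4·2 = 2.375 bits.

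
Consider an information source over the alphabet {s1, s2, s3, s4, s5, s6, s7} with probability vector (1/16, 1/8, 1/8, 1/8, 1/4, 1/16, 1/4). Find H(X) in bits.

2.625 bits

Each probability is a power of 1/2, so log₂(1/p) is an integer.
H = Σ p·log₂(1/p) = 1/16·4 + 1/8·3 + 1/8·3 + 1/8·3 + 1/4·2 + 1/16·4 + 1/4·2 = 2.625 bits.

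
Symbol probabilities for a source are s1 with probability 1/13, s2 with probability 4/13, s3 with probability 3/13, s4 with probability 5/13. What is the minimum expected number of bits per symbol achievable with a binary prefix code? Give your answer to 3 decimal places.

Repeatedly combine the two least-probable nodes; the expected code length is the sum of the merged weights.
merge 1/13 + 3/13 → 4/13
merge 4/13 + 4/13 → 8/13
merge 5/13 + 8/13 → 1
L = 4/13 + 8/13 + 1 = 25/13 ≈ 1.923 bits/symbol.

1.923 bits/symbol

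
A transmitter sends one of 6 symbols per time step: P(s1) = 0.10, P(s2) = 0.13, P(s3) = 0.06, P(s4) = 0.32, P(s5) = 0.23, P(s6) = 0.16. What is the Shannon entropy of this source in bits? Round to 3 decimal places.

H = −Σ pᵢ log₂ pᵢ.
−0.10·log₂(0.10) = 0.3322
−0.13·log₂(0.13) = 0.3826
−0.06·log₂(0.06) = 0.2435
−0.32·log₂(0.32) = 0.5260
−0.23·log₂(0.23) = 0.4877
−0.16·log₂(0.16) = 0.4230
Sum ≈ 2.3951 → 2.395 bits.

2.395 bits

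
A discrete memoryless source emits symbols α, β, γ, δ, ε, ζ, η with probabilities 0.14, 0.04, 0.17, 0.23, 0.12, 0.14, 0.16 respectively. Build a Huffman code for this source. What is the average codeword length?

2.76 bits/symbol

Repeatedly combine the two least-probable nodes; the expected code length is the sum of the merged weights.
merge 1/25 + 3/25 → 4/25
merge 7/50 + 7/50 → 7/25
merge 4/25 + 4/25 → 8/25
merge 17/100 + 23/100 → 2/5
merge 7/25 + 8/25 → 3/5
merge 2/5 + 3/5 → 1
L = 4/25 + 7/25 + 8/25 + 2/5 + 3/5 + 1 = 69/25 = 2.76 bits/symbol.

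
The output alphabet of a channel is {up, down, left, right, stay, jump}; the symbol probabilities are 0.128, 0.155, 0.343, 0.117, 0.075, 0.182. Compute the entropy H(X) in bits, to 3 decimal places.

2.416 bits

H = −Σ pᵢ log₂ pᵢ.
−0.128·log₂(0.128) = 0.3796
−0.155·log₂(0.155) = 0.4169
−0.343·log₂(0.343) = 0.5295
−0.117·log₂(0.117) = 0.3622
−0.075·log₂(0.075) = 0.2803
−0.182·log₂(0.182) = 0.4474
Sum ≈ 2.4158 → 2.416 bits.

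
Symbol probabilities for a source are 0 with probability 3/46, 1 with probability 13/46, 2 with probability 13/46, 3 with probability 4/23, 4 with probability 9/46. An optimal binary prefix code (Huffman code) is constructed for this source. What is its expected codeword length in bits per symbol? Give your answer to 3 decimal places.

Repeatedly combine the two least-probable nodes; the expected code length is the sum of the merged weights.
merge 3/46 + 4/23 → 11/46
merge 9/46 + 11/46 → 10/23
merge 13/46 + 13/46 → 13/23
merge 10/23 + 13/23 → 1
L = 11/46 + 10/23 + 13/23 + 1 = 103/46 ≈ 2.239 bits/symbol.

2.239 bits/symbol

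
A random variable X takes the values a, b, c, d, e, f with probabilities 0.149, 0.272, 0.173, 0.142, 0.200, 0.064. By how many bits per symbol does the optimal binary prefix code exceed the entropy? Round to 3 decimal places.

Entropy H = −Σ p log₂ p ≈ 2.4761 bits.
Huffman merges: 8/125+71/500→103/500; 149/1000+173/1000→161/500; 1/5+103/500→203/500; 34/125+161/500→297/500; 203/500+297/500→1. L = 316/125 ≈ 2.5280.
L − H = 2.5280 − 2.4761 = 0.052 bits.

0.052 bits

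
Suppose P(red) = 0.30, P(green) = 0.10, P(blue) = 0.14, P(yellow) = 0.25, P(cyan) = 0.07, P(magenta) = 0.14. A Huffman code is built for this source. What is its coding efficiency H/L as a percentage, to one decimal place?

Entropy H = −Σ p log₂ p ≈ 2.4161 bits.
Huffman merges: 7/100+1/10→17/100; 7/50+7/50→7/25; 17/100+1/4→21/50; 7/25+3/10→29/50; 21/50+29/50→1. L = 49/20 ≈ 2.4500.
Efficiency = H/L = 2.4161/2.4500 = 98.6%.

98.6%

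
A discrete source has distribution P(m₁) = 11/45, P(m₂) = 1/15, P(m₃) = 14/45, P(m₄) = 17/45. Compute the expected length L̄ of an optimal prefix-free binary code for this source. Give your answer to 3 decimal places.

1.933 bits/symbol

Repeatedly combine the two least-probable nodes; the expected code length is the sum of the merged weights.
merge 1/15 + 11/45 → 14/45
merge 14/45 + 14/45 → 28/45
merge 17/45 + 28/45 → 1
L = 14/45 + 28/45 + 1 = 29/15 ≈ 1.933 bits/symbol.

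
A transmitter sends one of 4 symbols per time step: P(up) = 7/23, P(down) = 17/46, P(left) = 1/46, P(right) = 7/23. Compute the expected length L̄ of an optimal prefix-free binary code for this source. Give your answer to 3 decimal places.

Repeatedly combine the two least-probable nodes; the expected code length is the sum of the merged weights.
merge 1/46 + 7/23 → 15/46
merge 7/23 + 15/46 → 29/46
merge 17/46 + 29/46 → 1
L = 15/46 + 29/46 + 1 = 45/23 ≈ 1.957 bits/symbol.

1.957 bits/symbol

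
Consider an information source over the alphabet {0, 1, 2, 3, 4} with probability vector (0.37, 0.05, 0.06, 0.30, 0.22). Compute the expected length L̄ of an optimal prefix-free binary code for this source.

Repeatedly combine the two least-probable nodes; the expected code length is the sum of the merged weights.
merge 1/20 + 3/50 → 11/100
merge 11/100 + 11/50 → 33/100
merge 3/10 + 33/100 → 63/100
merge 37/100 + 63/100 → 1
L = 11/100 + 33/100 + 63/100 + 1 = 207/100 = 2.07 bits/symbol.

2.07 bits/symbol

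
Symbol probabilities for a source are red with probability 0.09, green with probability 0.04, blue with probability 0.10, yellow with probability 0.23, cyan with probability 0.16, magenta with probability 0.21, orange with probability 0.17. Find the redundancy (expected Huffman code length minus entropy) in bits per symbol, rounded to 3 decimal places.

0.041 bits

Entropy H = −Σ p log₂ p ≈ 2.6487 bits.
Huffman merges: 1/25+9/100→13/100; 1/10+13/100→23/100; 4/25+17/100→33/100; 21/100+23/100→11/25; 23/100+33/100→14/25; 11/25+14/25→1. L = 269/100 ≈ 2.6900.
L − H = 2.6900 − 2.6487 = 0.041 bits.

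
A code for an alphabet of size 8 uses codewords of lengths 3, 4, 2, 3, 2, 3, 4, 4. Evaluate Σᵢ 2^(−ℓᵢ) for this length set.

With common denominator 2^4 = 16: Σ 2^(−ℓᵢ) = 2/16 + 1/16 + 4/16 + 2/16 + 4/16 + 2/16 + 1/16 + 1/16 = 17/16 = 1.0625.

1.0625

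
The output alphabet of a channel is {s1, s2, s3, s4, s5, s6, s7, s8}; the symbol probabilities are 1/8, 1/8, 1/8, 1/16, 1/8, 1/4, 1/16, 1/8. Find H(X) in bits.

Each probability is a power of 1/2, so log₂(1/p) is an integer.
H = Σ p·log₂(1/p) = 1/8·3 + 1/8·3 + 1/8·3 + 1/16·4 + 1/8·3 + 1/4·2 + 1/16·4 + 1/8·3 = 2.875 bits.

2.875 bits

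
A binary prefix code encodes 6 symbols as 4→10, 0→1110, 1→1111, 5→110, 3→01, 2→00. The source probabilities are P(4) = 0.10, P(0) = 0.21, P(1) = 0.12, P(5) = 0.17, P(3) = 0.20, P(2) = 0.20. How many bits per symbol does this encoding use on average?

L̄ = Σ pᵢ·ℓᵢ = 0.10·2 + 0.21·4 + 0.12·4 + 0.17·3 + 0.20·2 + 0.20·2 = 2.83 bits/symbol.

2.83 bits/symbol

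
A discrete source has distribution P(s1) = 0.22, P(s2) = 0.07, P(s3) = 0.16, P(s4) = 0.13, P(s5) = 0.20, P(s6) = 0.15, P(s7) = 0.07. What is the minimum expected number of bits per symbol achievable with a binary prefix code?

Repeatedly combine the two least-probable nodes; the expected code length is the sum of the merged weights.
merge 7/100 + 7/100 → 7/50
merge 13/100 + 7/50 → 27/100
merge 3/20 + 4/25 → 31/100
merge 1/5 + 11/50 → 21/50
merge 27/100 + 31/100 → 29/50
merge 21/50 + 29/50 → 1
L = 7/50 + 27/100 + 31/100 + 21/50 + 29/50 + 1 = 68/25 = 2.72 bits/symbol.

2.72 bits/symbol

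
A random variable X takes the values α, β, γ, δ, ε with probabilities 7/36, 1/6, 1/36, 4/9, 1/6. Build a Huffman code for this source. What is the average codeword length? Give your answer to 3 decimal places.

Repeatedly combine the two least-probable nodes; the expected code length is the sum of the merged weights.
merge 1/36 + 1/6 → 7/36
merge 1/6 + 7/36 → 13/36
merge 7/36 + 13/36 → 5/9
merge 4/9 + 5/9 → 1
L = 7/36 + 13/36 + 5/9 + 1 = 19/9 ≈ 2.111 bits/symbol.

2.111 bits/symbol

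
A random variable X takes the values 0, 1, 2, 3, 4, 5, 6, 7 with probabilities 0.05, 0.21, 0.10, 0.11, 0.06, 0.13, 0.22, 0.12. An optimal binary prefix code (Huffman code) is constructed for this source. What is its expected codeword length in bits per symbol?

2.89 bits/symbol

Repeatedly combine the two least-probable nodes; the expected code length is the sum of the merged weights.
merge 1/20 + 3/50 → 11/100
merge 1/10 + 11/100 → 21/100
merge 11/100 + 3/25 → 23/100
merge 13/100 + 21/100 → 17/50
merge 21/100 + 11/50 → 43/100
merge 23/100 + 17/50 → 57/100
merge 43/100 + 57/100 → 1
L = 11/100 + 21/100 + 23/100 + 17/50 + 43/100 + 57/100 + 1 = 289/100 = 2.89 bits/symbol.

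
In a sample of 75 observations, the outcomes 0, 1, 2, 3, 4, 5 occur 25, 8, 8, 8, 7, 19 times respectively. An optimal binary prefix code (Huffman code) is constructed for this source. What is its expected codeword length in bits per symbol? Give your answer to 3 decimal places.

2.413 bits/symbol

Probabilities are the counts divided by 75.
Repeatedly combine the two least-probable nodes; the expected code length is the sum of the merged weights.
merge 7/75 + 8/75 → 1/5
merge 8/75 + 8/75 → 16/75
merge 1/5 + 16/75 → 31/75
merge 19/75 + 1/3 → 44/75
merge 31/75 + 44/75 → 1
L = 1/5 + 16/75 + 31/75 + 44/75 + 1 = 181/75 ≈ 2.413 bits/symbol.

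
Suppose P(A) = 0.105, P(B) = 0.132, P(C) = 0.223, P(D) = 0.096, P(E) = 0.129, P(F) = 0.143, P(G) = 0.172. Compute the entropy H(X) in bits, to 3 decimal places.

H = −Σ pᵢ log₂ pᵢ.
−0.105·log₂(0.105) = 0.3414
−0.132·log₂(0.132) = 0.3856
−0.223·log₂(0.223) = 0.4828
−0.096·log₂(0.096) = 0.3246
−0.129·log₂(0.129) = 0.3811
−0.143·log₂(0.143) = 0.4012
−0.172·log₂(0.172) = 0.4368
Sum ≈ 2.7535 → 2.754 bits.

2.754 bits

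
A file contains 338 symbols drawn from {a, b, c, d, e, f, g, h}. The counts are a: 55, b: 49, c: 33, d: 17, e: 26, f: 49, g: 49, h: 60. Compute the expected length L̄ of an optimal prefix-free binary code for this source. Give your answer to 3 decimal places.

Probabilities are the counts divided by 338.
Repeatedly combine the two least-probable nodes; the expected code length is the sum of the merged weights.
merge 17/338 + 1/13 → 43/338
merge 33/338 + 43/338 → 38/169
merge 49/338 + 49/338 → 49/169
merge 49/338 + 55/338 → 4/13
merge 30/169 + 38/169 → 68/169
merge 49/169 + 4/13 → 101/169
merge 68/169 + 101/169 → 1
L = 43/338 + 38/169 + 49/169 + 4/13 + 68/169 + 101/169 + 1 = 997/338 ≈ 2.950 bits/symbol.

2.950 bits/symbol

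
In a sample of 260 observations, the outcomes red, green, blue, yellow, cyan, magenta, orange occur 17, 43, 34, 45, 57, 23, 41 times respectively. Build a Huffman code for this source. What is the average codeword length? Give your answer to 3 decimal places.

Probabilities are the counts divided by 260.
Repeatedly combine the two least-probable nodes; the expected code length is the sum of the merged weights.
merge 17/260 + 23/260 → 2/13
merge 17/130 + 2/13 → 37/130
merge 41/260 + 43/260 → 21/65
merge 9/52 + 57/260 → 51/130
merge 37/130 + 21/65 → 79/130
merge 51/130 + 79/130 → 1
L = 2/13 + 37/130 + 21/65 + 51/130 + 79/130 + 1 = 359/130 ≈ 2.762 bits/symbol.

2.762 bits/symbol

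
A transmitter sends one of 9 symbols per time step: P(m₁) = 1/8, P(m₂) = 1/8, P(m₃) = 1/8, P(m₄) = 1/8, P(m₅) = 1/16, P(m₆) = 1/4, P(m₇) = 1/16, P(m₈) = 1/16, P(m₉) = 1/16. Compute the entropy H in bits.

Each probability is a power of 1/2, so log₂(1/p) is an integer.
H = Σ p·log₂(1/p) = 1/8·3 + 1/8·3 + 1/8·3 + 1/8·3 + 1/16·4 + 1/4·2 + 1/16·4 + 1/16·4 + 1/16·4 = 3 bits.

3 bits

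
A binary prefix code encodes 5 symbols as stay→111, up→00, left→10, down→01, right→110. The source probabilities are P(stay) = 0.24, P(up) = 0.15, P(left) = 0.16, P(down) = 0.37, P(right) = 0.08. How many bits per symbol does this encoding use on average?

L̄ = Σ pᵢ·ℓᵢ = 0.24·3 + 0.15·2 + 0.16·2 + 0.37·2 + 0.08·3 = 2.32 bits/symbol.

2.32 bits/symbol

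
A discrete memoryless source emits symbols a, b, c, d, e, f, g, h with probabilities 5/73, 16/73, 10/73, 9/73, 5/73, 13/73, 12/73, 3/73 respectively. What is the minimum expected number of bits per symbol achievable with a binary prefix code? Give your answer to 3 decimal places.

2.890 bits/symbol

Repeatedly combine the two least-probable nodes; the expected code length is the sum of the merged weights.
merge 3/73 + 5/73 → 8/73
merge 5/73 + 8/73 → 13/73
merge 9/73 + 10/73 → 19/73
merge 12/73 + 13/73 → 25/73
merge 13/73 + 16/73 → 29/73
merge 19/73 + 25/73 → 44/73
merge 29/73 + 44/73 → 1
L = 8/73 + 13/73 + 19/73 + 25/73 + 29/73 + 44/73 + 1 = 211/73 ≈ 2.890 bits/symbol.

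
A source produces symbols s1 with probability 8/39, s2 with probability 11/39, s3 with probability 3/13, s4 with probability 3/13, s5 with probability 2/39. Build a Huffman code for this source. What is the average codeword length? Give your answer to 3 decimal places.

Repeatedly combine the two least-probable nodes; the expected code length is the sum of the merged weights.
merge 2/39 + 8/39 → 10/39
merge 3/13 + 3/13 → 6/13
merge 10/39 + 11/39 → 7/13
merge 6/13 + 7/13 → 1
L = 10/39 + 6/13 + 7/13 + 1 = 88/39 ≈ 2.256 bits/symbol.

2.256 bits/symbol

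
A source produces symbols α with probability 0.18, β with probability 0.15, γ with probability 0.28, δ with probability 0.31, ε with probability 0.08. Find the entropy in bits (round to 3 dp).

2.185 bits

H = −Σ pᵢ log₂ pᵢ.
−0.18·log₂(0.18) = 0.4453
−0.15·log₂(0.15) = 0.4105
−0.28·log₂(0.28) = 0.5142
−0.31·log₂(0.31) = 0.5238
−0.08·log₂(0.08) = 0.2915
Sum ≈ 2.1854 → 2.185 bits.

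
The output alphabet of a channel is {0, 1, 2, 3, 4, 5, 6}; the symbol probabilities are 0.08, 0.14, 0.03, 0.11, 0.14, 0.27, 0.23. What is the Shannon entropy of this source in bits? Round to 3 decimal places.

2.585 bits

H = −Σ pᵢ log₂ pᵢ.
−0.08·log₂(0.08) = 0.2915
−0.14·log₂(0.14) = 0.3971
−0.03·log₂(0.03) = 0.1518
−0.11·log₂(0.11) = 0.3503
−0.14·log₂(0.14) = 0.3971
−0.27·log₂(0.27) = 0.5100
−0.23·log₂(0.23) = 0.4877
Sum ≈ 2.5855 → 2.585 bits.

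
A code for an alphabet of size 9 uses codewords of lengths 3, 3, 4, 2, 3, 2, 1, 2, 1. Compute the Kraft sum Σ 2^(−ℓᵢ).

2.1875

With common denominator 2^4 = 16: Σ 2^(−ℓᵢ) = 2/16 + 2/16 + 1/16 + 4/16 + 2/16 + 4/16 + 8/16 + 4/16 + 8/16 = 35/16 = 2.1875.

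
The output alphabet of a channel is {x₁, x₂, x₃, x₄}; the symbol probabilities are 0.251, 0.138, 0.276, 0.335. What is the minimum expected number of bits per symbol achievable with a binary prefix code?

Repeatedly combine the two least-probable nodes; the expected code length is the sum of the merged weights.
merge 69/500 + 251/1000 → 389/1000
merge 69/250 + 67/200 → 611/1000
merge 389/1000 + 611/1000 → 1
L = 389/1000 + 611/1000 + 1 = 2 bits/symbol.

2 bits/symbol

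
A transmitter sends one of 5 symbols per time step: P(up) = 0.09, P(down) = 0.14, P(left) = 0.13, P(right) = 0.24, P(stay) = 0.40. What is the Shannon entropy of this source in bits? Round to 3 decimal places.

H = −Σ pᵢ log₂ pᵢ.
−0.09·log₂(0.09) = 0.3127
−0.14·log₂(0.14) = 0.3971
−0.13·log₂(0.13) = 0.3826
−0.24·log₂(0.24) = 0.4941
−0.40·log₂(0.40) = 0.5288
Sum ≈ 2.1153 → 2.115 bits.

2.115 bits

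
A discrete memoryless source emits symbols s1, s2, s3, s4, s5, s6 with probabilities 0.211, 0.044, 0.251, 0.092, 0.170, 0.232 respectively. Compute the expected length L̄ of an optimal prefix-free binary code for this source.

Repeatedly combine the two least-probable nodes; the expected code length is the sum of the merged weights.
merge 11/250 + 23/250 → 17/125
merge 17/125 + 17/100 → 153/500
merge 211/1000 + 29/125 → 443/1000
merge 251/1000 + 153/500 → 557/1000
merge 443/1000 + 557/1000 → 1
L = 17/125 + 153/500 + 443/1000 + 557/1000 + 1 = 1221/500 = 2.442 bits/symbol.

2.442 bits/symbol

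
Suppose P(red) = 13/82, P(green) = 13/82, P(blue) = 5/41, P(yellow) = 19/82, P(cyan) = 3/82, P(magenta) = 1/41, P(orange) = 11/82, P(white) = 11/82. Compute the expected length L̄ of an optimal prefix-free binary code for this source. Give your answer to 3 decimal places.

2.829 bits/symbol

Repeatedly combine the two least-probable nodes; the expected code length is the sum of the merged weights.
merge 1/41 + 3/82 → 5/82
merge 5/82 + 5/41 → 15/82
merge 11/82 + 11/82 → 11/41
merge 13/82 + 13/82 → 13/41
merge 15/82 + 19/82 → 17/41
merge 11/41 + 13/41 → 24/41
merge 17/41 + 24/41 → 1
L = 5/82 + 15/82 + 11/41 + 13/41 + 17/41 + 24/41 + 1 = 116/41 ≈ 2.829 bits/symbol.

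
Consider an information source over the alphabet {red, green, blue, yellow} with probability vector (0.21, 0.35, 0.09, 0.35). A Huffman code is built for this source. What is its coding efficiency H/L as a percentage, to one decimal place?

Entropy H = −Σ p log₂ p ≈ 1.8457 bits.
Huffman merges: 9/100+21/100→3/10; 3/10+7/20→13/20; 7/20+13/20→1. L = 39/20 ≈ 1.9500.
Efficiency = H/L = 1.8457/1.9500 = 94.7%.

94.7%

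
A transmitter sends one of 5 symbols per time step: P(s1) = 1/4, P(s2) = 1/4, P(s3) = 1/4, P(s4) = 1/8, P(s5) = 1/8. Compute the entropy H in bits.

Each probability is a power of 1/2, so log₂(1/p) is an integer.
H = Σ p·log₂(1/p) = 1/4·2 + 1/4·2 + 1/4·2 + 1/8·3 + 1/8·3 = 2.25 bits.

2.25 bits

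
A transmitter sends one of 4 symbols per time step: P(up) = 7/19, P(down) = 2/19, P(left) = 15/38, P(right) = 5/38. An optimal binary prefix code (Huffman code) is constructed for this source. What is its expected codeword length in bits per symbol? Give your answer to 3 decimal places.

1.842 bits/symbol

Repeatedly combine the two least-probable nodes; the expected code length is the sum of the merged weights.
merge 2/19 + 5/38 → 9/38
merge 9/38 + 7/19 → 23/38
merge 15/38 + 23/38 → 1
L = 9/38 + 23/38 + 1 = 35/19 ≈ 1.842 bits/symbol.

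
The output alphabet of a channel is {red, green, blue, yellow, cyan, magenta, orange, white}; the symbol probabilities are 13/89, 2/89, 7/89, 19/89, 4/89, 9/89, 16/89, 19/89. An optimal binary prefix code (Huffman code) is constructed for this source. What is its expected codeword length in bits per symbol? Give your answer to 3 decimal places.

Repeatedly combine the two least-probable nodes; the expected code length is the sum of the merged weights.
merge 2/89 + 4/89 → 6/89
merge 6/89 + 7/89 → 13/89
merge 9/89 + 13/89 → 22/89
merge 13/89 + 16/89 → 29/89
merge 19/89 + 19/89 → 38/89
merge 22/89 + 29/89 → 51/89
merge 38/89 + 51/89 → 1
L = 6/89 + 13/89 + 22/89 + 29/89 + 38/89 + 51/89 + 1 = 248/89 ≈ 2.787 bits/symbol.

2.787 bits/symbol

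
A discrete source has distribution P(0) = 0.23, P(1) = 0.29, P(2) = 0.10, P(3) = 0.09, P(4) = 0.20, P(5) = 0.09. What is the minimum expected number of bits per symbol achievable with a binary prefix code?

Repeatedly combine the two least-probable nodes; the expected code length is the sum of the merged weights.
merge 9/100 + 9/100 → 9/50
merge 1/10 + 9/50 → 7/25
merge 1/5 + 23/100 → 43/100
merge 7/25 + 29/100 → 57/100
merge 43/100 + 57/100 → 1
L = 9/50 + 7/25 + 43/100 + 57/100 + 1 = 123/50 = 2.46 bits/symbol.

2.46 bits/symbol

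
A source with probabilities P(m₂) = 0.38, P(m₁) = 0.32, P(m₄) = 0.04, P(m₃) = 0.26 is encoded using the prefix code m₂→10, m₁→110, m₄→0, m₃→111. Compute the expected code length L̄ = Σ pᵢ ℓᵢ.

L̄ = Σ pᵢ·ℓᵢ = 0.38·2 + 0.32·3 + 0.04·1 + 0.26·3 = 2.54 bits/symbol.

2.54 bits/symbol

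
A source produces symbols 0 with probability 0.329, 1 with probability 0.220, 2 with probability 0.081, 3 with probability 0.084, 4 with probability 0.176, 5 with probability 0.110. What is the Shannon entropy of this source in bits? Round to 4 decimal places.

H = −Σ pᵢ log₂ pᵢ.
−0.329·log₂(0.329) = 0.5277
−0.220·log₂(0.220) = 0.4806
−0.081·log₂(0.081) = 0.2937
−0.084·log₂(0.084) = 0.3002
−0.176·log₂(0.176) = 0.4411
−0.110·log₂(0.110) = 0.3503
Sum ≈ 2.3935 → 2.3935 bits.

2.3935 bits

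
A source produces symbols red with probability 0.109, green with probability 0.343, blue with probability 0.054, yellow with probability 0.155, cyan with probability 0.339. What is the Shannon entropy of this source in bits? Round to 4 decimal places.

H = −Σ pᵢ log₂ pᵢ.
−0.109·log₂(0.109) = 0.3485
−0.343·log₂(0.343) = 0.5295
−0.054·log₂(0.054) = 0.2274
−0.155·log₂(0.155) = 0.4169
−0.339·log₂(0.339) = 0.5291
Sum ≈ 2.0514 → 2.0514 bits.

2.0514 bits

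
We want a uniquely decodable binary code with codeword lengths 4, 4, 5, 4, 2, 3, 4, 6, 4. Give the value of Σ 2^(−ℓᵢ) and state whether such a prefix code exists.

With common denominator 2^6 = 64: Σ 2^(−ℓᵢ) = 4/64 + 4/64 + 2/64 + 4/64 + 16/64 + 8/64 + 4/64 + 1/64 + 4/64 = 47/64 = 0.734375.
Kraft's inequality requires Σ ≤ 1; here Σ = 0.734375 ≤ 1, so such a prefix code exists.

0.734375; yes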